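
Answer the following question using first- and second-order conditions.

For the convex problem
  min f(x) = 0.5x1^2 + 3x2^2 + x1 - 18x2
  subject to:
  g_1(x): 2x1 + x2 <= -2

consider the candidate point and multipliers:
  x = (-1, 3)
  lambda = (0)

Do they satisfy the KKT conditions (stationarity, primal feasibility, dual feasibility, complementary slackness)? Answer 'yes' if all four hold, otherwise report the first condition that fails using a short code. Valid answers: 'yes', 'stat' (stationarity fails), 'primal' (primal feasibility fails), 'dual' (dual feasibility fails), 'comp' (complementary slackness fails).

Gradient of f: grad f(x) = Q x + c = (0, 0)
Constraint values g_i(x) = a_i^T x - b_i:
  g_1((-1, 3)) = 3
Stationarity residual: grad f(x) + sum_i lambda_i a_i = (0, 0)
  -> stationarity OK
Primal feasibility (all g_i <= 0): FAILS
Dual feasibility (all lambda_i >= 0): OK
Complementary slackness (lambda_i * g_i(x) = 0 for all i): OK

Verdict: the first failing condition is primal_feasibility -> primal.

primal


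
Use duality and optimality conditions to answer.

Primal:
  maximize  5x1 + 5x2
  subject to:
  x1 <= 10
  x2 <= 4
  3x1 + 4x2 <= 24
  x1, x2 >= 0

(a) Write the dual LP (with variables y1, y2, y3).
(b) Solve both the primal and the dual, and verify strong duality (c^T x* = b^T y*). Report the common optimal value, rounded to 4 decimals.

The standard primal-dual pair for 'max c^T x s.t. A x <= b, x >= 0' is:
  Dual:  min b^T y  s.t.  A^T y >= c,  y >= 0.

So the dual LP is:
  minimize  10y1 + 4y2 + 24y3
  subject to:
    y1 + 3y3 >= 5
    y2 + 4y3 >= 5
    y1, y2, y3 >= 0

Solving the primal: x* = (8, 0).
  primal value c^T x* = 40.
Solving the dual: y* = (0, 0, 1.6667).
  dual value b^T y* = 40.
Strong duality: c^T x* = b^T y*. Confirmed.

40


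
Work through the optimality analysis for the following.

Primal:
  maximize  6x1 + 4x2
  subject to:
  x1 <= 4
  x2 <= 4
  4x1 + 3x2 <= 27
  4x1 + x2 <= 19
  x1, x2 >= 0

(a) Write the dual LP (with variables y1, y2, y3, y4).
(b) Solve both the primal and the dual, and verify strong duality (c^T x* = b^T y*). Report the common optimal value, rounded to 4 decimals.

The standard primal-dual pair for 'max c^T x s.t. A x <= b, x >= 0' is:
  Dual:  min b^T y  s.t.  A^T y >= c,  y >= 0.

So the dual LP is:
  minimize  4y1 + 4y2 + 27y3 + 19y4
  subject to:
    y1 + 4y3 + 4y4 >= 6
    y2 + 3y3 + y4 >= 4
    y1, y2, y3, y4 >= 0

Solving the primal: x* = (3.75, 4).
  primal value c^T x* = 38.5.
Solving the dual: y* = (0, 2.5, 0, 1.5).
  dual value b^T y* = 38.5.
Strong duality: c^T x* = b^T y*. Confirmed.

38.5


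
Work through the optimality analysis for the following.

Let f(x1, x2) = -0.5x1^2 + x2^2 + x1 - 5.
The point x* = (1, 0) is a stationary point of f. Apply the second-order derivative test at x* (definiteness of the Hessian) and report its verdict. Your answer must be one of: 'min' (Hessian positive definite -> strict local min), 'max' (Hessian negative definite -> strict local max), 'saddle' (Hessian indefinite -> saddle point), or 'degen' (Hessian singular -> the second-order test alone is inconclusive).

Compute the Hessian H = grad^2 f:
  H = [[-1, 0], [0, 2]]
Verify stationarity: grad f(x*) = H x* + g = (0, 0).
Eigenvalues of H: -1, 2.
Eigenvalues have mixed signs, so H is indefinite -> x* is a saddle point.

saddle


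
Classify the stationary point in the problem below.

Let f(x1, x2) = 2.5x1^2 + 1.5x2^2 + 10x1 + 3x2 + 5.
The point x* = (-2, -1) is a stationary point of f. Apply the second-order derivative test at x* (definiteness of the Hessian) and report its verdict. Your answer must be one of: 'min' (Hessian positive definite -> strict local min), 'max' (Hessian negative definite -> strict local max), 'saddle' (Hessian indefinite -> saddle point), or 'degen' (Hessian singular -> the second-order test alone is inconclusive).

Compute the Hessian H = grad^2 f:
  H = [[5, 0], [0, 3]]
Verify stationarity: grad f(x*) = H x* + g = (0, 0).
Eigenvalues of H: 3, 5.
Both eigenvalues > 0, so H is positive definite -> x* is a strict local min.

min


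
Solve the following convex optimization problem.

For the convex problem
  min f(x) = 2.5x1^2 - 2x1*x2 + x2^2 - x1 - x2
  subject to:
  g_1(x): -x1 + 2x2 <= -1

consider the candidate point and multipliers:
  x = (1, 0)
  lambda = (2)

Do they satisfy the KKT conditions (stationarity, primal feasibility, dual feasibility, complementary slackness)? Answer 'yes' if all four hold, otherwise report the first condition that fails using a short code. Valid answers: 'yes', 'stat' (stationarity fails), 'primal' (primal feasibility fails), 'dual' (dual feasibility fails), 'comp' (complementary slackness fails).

Gradient of f: grad f(x) = Q x + c = (4, -3)
Constraint values g_i(x) = a_i^T x - b_i:
  g_1((1, 0)) = 0
Stationarity residual: grad f(x) + sum_i lambda_i a_i = (2, 1)
  -> stationarity FAILS
Primal feasibility (all g_i <= 0): OK
Dual feasibility (all lambda_i >= 0): OK
Complementary slackness (lambda_i * g_i(x) = 0 for all i): OK

Verdict: the first failing condition is stationarity -> stat.

stat


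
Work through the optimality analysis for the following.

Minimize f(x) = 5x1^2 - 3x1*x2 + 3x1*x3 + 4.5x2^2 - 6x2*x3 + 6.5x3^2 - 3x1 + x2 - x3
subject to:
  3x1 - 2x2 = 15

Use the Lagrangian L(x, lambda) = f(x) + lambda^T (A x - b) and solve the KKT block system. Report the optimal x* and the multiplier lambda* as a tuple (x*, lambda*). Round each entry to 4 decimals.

Form the Lagrangian:
  L(x, lambda) = (1/2) x^T Q x + c^T x + lambda^T (A x - b)
Stationarity (grad_x L = 0): Q x + c + A^T lambda = 0.
Primal feasibility: A x = b.

This gives the KKT block system:
  [ Q   A^T ] [ x     ]   [-c ]
  [ A    0  ] [ lambda ] = [ b ]

Solving the linear system:
  x*      = (3.2435, -2.6348, -1.8876)
  lambda* = (-10.5588)
  f(x*)   = 73.9521

x* = (3.2435, -2.6348, -1.8876), lambda* = (-10.5588)


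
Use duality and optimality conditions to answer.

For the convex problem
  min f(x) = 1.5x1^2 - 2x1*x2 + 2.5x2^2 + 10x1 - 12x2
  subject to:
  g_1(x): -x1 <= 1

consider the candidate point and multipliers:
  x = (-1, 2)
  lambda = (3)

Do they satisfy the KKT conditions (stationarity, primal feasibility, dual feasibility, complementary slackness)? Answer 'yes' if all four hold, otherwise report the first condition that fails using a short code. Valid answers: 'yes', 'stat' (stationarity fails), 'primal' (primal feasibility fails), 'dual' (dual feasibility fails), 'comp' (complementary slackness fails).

Gradient of f: grad f(x) = Q x + c = (3, 0)
Constraint values g_i(x) = a_i^T x - b_i:
  g_1((-1, 2)) = 0
Stationarity residual: grad f(x) + sum_i lambda_i a_i = (0, 0)
  -> stationarity OK
Primal feasibility (all g_i <= 0): OK
Dual feasibility (all lambda_i >= 0): OK
Complementary slackness (lambda_i * g_i(x) = 0 for all i): OK

Verdict: yes, KKT holds.

yes


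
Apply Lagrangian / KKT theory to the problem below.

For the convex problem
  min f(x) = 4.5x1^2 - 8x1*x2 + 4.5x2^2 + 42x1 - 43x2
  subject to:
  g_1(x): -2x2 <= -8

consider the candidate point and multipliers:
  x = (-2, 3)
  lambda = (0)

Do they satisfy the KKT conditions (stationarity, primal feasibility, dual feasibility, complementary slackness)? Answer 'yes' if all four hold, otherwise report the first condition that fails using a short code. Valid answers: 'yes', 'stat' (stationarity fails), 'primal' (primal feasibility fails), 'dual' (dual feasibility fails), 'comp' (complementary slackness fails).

Gradient of f: grad f(x) = Q x + c = (0, 0)
Constraint values g_i(x) = a_i^T x - b_i:
  g_1((-2, 3)) = 2
Stationarity residual: grad f(x) + sum_i lambda_i a_i = (0, 0)
  -> stationarity OK
Primal feasibility (all g_i <= 0): FAILS
Dual feasibility (all lambda_i >= 0): OK
Complementary slackness (lambda_i * g_i(x) = 0 for all i): OK

Verdict: the first failing condition is primal_feasibility -> primal.

primal


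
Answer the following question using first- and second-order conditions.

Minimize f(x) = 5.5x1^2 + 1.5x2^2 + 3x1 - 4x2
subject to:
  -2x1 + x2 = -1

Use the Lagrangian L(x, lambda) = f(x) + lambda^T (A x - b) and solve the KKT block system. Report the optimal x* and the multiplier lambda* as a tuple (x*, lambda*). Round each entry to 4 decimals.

Form the Lagrangian:
  L(x, lambda) = (1/2) x^T Q x + c^T x + lambda^T (A x - b)
Stationarity (grad_x L = 0): Q x + c + A^T lambda = 0.
Primal feasibility: A x = b.

This gives the KKT block system:
  [ Q   A^T ] [ x     ]   [-c ]
  [ A    0  ] [ lambda ] = [ b ]

Solving the linear system:
  x*      = (0.4783, -0.0435)
  lambda* = (4.1304)
  f(x*)   = 2.8696

x* = (0.4783, -0.0435), lambda* = (4.1304)


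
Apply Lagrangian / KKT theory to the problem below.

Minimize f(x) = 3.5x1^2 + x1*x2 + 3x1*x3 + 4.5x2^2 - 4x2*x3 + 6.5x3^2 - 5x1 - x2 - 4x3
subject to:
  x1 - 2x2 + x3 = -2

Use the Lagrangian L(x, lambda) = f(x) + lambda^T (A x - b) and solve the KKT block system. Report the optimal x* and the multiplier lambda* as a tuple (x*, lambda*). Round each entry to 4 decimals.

Form the Lagrangian:
  L(x, lambda) = (1/2) x^T Q x + c^T x + lambda^T (A x - b)
Stationarity (grad_x L = 0): Q x + c + A^T lambda = 0.
Primal feasibility: A x = b.

This gives the KKT block system:
  [ Q   A^T ] [ x     ]   [-c ]
  [ A    0  ] [ lambda ] = [ b ]

Solving the linear system:
  x*      = (-0.1481, 1.1284, 0.4049)
  lambda* = (3.6938)
  f(x*)   = 2.6901

x* = (-0.1481, 1.1284, 0.4049), lambda* = (3.6938)


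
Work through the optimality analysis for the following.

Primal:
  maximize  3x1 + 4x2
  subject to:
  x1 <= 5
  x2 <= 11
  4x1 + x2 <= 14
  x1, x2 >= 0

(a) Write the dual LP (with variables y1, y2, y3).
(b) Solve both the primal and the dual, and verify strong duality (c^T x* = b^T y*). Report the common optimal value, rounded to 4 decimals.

The standard primal-dual pair for 'max c^T x s.t. A x <= b, x >= 0' is:
  Dual:  min b^T y  s.t.  A^T y >= c,  y >= 0.

So the dual LP is:
  minimize  5y1 + 11y2 + 14y3
  subject to:
    y1 + 4y3 >= 3
    y2 + y3 >= 4
    y1, y2, y3 >= 0

Solving the primal: x* = (0.75, 11).
  primal value c^T x* = 46.25.
Solving the dual: y* = (0, 3.25, 0.75).
  dual value b^T y* = 46.25.
Strong duality: c^T x* = b^T y*. Confirmed.

46.25


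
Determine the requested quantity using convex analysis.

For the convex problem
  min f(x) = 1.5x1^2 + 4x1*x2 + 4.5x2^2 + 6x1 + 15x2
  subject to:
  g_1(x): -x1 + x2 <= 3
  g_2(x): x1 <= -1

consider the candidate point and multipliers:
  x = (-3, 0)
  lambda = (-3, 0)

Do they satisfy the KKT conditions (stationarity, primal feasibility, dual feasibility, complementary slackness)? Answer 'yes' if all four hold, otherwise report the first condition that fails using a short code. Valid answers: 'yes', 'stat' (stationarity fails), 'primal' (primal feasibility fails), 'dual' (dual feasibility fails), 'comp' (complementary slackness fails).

Gradient of f: grad f(x) = Q x + c = (-3, 3)
Constraint values g_i(x) = a_i^T x - b_i:
  g_1((-3, 0)) = 0
  g_2((-3, 0)) = -2
Stationarity residual: grad f(x) + sum_i lambda_i a_i = (0, 0)
  -> stationarity OK
Primal feasibility (all g_i <= 0): OK
Dual feasibility (all lambda_i >= 0): FAILS
Complementary slackness (lambda_i * g_i(x) = 0 for all i): OK

Verdict: the first failing condition is dual_feasibility -> dual.

dual


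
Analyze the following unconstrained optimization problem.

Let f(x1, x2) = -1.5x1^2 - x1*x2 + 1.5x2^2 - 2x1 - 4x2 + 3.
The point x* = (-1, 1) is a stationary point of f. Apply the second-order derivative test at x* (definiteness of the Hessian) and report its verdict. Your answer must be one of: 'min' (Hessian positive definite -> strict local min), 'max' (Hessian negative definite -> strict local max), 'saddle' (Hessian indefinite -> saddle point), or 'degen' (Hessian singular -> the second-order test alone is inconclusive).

Compute the Hessian H = grad^2 f:
  H = [[-3, -1], [-1, 3]]
Verify stationarity: grad f(x*) = H x* + g = (0, 0).
Eigenvalues of H: -3.1623, 3.1623.
Eigenvalues have mixed signs, so H is indefinite -> x* is a saddle point.

saddle


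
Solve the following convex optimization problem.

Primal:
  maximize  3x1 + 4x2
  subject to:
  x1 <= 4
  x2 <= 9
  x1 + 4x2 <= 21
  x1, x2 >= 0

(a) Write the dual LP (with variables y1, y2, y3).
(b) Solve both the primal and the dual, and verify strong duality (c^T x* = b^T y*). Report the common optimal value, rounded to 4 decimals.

The standard primal-dual pair for 'max c^T x s.t. A x <= b, x >= 0' is:
  Dual:  min b^T y  s.t.  A^T y >= c,  y >= 0.

So the dual LP is:
  minimize  4y1 + 9y2 + 21y3
  subject to:
    y1 + y3 >= 3
    y2 + 4y3 >= 4
    y1, y2, y3 >= 0

Solving the primal: x* = (4, 4.25).
  primal value c^T x* = 29.
Solving the dual: y* = (2, 0, 1).
  dual value b^T y* = 29.
Strong duality: c^T x* = b^T y*. Confirmed.

29


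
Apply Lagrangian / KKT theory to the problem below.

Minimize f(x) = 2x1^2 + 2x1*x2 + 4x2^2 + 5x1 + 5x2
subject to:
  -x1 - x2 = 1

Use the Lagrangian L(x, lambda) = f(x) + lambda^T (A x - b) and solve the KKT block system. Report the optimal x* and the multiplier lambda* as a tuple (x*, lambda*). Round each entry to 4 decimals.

Form the Lagrangian:
  L(x, lambda) = (1/2) x^T Q x + c^T x + lambda^T (A x - b)
Stationarity (grad_x L = 0): Q x + c + A^T lambda = 0.
Primal feasibility: A x = b.

This gives the KKT block system:
  [ Q   A^T ] [ x     ]   [-c ]
  [ A    0  ] [ lambda ] = [ b ]

Solving the linear system:
  x*      = (-0.75, -0.25)
  lambda* = (1.5)
  f(x*)   = -3.25

x* = (-0.75, -0.25), lambda* = (1.5)


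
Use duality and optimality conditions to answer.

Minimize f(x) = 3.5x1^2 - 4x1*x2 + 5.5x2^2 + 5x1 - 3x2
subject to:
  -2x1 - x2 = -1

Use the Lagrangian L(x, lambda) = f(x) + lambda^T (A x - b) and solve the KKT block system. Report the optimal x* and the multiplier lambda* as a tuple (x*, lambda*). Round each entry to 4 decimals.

Form the Lagrangian:
  L(x, lambda) = (1/2) x^T Q x + c^T x + lambda^T (A x - b)
Stationarity (grad_x L = 0): Q x + c + A^T lambda = 0.
Primal feasibility: A x = b.

This gives the KKT block system:
  [ Q   A^T ] [ x     ]   [-c ]
  [ A    0  ] [ lambda ] = [ b ]

Solving the linear system:
  x*      = (0.2239, 0.5522)
  lambda* = (2.1791)
  f(x*)   = 0.8209

x* = (0.2239, 0.5522), lambda* = (2.1791)


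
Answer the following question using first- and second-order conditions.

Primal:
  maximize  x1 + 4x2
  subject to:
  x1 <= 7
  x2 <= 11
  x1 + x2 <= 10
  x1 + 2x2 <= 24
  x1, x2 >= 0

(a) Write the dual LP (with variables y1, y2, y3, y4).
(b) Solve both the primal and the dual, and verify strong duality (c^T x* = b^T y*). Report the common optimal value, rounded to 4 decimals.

The standard primal-dual pair for 'max c^T x s.t. A x <= b, x >= 0' is:
  Dual:  min b^T y  s.t.  A^T y >= c,  y >= 0.

So the dual LP is:
  minimize  7y1 + 11y2 + 10y3 + 24y4
  subject to:
    y1 + y3 + y4 >= 1
    y2 + y3 + 2y4 >= 4
    y1, y2, y3, y4 >= 0

Solving the primal: x* = (0, 10).
  primal value c^T x* = 40.
Solving the dual: y* = (0, 0, 4, 0).
  dual value b^T y* = 40.
Strong duality: c^T x* = b^T y*. Confirmed.

40


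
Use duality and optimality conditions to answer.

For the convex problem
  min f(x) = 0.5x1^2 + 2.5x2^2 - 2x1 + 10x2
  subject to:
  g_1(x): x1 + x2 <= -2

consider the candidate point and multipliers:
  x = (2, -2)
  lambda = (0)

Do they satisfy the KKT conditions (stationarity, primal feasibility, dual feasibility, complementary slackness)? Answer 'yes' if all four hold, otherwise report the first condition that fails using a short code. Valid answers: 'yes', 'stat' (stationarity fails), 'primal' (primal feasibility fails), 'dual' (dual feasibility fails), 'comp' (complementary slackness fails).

Gradient of f: grad f(x) = Q x + c = (0, 0)
Constraint values g_i(x) = a_i^T x - b_i:
  g_1((2, -2)) = 2
Stationarity residual: grad f(x) + sum_i lambda_i a_i = (0, 0)
  -> stationarity OK
Primal feasibility (all g_i <= 0): FAILS
Dual feasibility (all lambda_i >= 0): OK
Complementary slackness (lambda_i * g_i(x) = 0 for all i): OK

Verdict: the first failing condition is primal_feasibility -> primal.

primal


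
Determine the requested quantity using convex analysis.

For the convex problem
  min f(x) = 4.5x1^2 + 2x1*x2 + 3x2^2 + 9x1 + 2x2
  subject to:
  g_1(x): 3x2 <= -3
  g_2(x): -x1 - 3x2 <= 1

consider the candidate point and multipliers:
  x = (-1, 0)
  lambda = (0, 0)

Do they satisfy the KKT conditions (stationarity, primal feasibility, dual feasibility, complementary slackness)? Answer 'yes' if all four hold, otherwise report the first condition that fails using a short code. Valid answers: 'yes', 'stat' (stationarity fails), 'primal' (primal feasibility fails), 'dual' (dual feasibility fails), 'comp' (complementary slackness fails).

Gradient of f: grad f(x) = Q x + c = (0, 0)
Constraint values g_i(x) = a_i^T x - b_i:
  g_1((-1, 0)) = 3
  g_2((-1, 0)) = 0
Stationarity residual: grad f(x) + sum_i lambda_i a_i = (0, 0)
  -> stationarity OK
Primal feasibility (all g_i <= 0): FAILS
Dual feasibility (all lambda_i >= 0): OK
Complementary slackness (lambda_i * g_i(x) = 0 for all i): OK

Verdict: the first failing condition is primal_feasibility -> primal.

primal


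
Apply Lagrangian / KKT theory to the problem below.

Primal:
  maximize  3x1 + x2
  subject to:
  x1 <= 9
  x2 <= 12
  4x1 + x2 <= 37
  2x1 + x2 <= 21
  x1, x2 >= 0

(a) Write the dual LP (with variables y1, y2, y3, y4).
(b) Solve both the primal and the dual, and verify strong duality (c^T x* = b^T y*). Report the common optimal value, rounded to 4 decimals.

The standard primal-dual pair for 'max c^T x s.t. A x <= b, x >= 0' is:
  Dual:  min b^T y  s.t.  A^T y >= c,  y >= 0.

So the dual LP is:
  minimize  9y1 + 12y2 + 37y3 + 21y4
  subject to:
    y1 + 4y3 + 2y4 >= 3
    y2 + y3 + y4 >= 1
    y1, y2, y3, y4 >= 0

Solving the primal: x* = (8, 5).
  primal value c^T x* = 29.
Solving the dual: y* = (0, 0, 0.5, 0.5).
  dual value b^T y* = 29.
Strong duality: c^T x* = b^T y*. Confirmed.

29


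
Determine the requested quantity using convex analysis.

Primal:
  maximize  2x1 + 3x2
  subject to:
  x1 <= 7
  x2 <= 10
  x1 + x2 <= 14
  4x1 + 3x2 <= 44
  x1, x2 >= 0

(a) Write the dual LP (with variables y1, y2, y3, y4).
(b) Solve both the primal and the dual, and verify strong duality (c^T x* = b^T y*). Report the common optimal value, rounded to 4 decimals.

The standard primal-dual pair for 'max c^T x s.t. A x <= b, x >= 0' is:
  Dual:  min b^T y  s.t.  A^T y >= c,  y >= 0.

So the dual LP is:
  minimize  7y1 + 10y2 + 14y3 + 44y4
  subject to:
    y1 + y3 + 4y4 >= 2
    y2 + y3 + 3y4 >= 3
    y1, y2, y3, y4 >= 0

Solving the primal: x* = (3.5, 10).
  primal value c^T x* = 37.
Solving the dual: y* = (0, 1.5, 0, 0.5).
  dual value b^T y* = 37.
Strong duality: c^T x* = b^T y*. Confirmed.

37


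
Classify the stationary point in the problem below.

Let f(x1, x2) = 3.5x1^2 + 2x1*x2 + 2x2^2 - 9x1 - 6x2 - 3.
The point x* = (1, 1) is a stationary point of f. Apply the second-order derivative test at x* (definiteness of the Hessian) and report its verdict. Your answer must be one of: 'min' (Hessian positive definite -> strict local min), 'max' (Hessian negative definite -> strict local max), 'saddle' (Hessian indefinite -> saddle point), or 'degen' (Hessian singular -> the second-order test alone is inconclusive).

Compute the Hessian H = grad^2 f:
  H = [[7, 2], [2, 4]]
Verify stationarity: grad f(x*) = H x* + g = (0, 0).
Eigenvalues of H: 3, 8.
Both eigenvalues > 0, so H is positive definite -> x* is a strict local min.

min


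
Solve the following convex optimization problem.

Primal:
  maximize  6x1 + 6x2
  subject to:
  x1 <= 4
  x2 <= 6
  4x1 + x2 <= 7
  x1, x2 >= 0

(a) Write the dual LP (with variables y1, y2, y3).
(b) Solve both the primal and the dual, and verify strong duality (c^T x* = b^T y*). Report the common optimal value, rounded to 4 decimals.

The standard primal-dual pair for 'max c^T x s.t. A x <= b, x >= 0' is:
  Dual:  min b^T y  s.t.  A^T y >= c,  y >= 0.

So the dual LP is:
  minimize  4y1 + 6y2 + 7y3
  subject to:
    y1 + 4y3 >= 6
    y2 + y3 >= 6
    y1, y2, y3 >= 0

Solving the primal: x* = (0.25, 6).
  primal value c^T x* = 37.5.
Solving the dual: y* = (0, 4.5, 1.5).
  dual value b^T y* = 37.5.
Strong duality: c^T x* = b^T y*. Confirmed.

37.5


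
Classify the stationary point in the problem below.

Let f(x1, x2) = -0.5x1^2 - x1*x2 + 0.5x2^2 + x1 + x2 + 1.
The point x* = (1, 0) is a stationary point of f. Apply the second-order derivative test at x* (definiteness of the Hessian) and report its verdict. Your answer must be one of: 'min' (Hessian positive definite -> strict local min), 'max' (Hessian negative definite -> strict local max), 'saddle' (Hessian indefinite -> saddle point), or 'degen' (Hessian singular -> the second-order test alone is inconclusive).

Compute the Hessian H = grad^2 f:
  H = [[-1, -1], [-1, 1]]
Verify stationarity: grad f(x*) = H x* + g = (0, 0).
Eigenvalues of H: -1.4142, 1.4142.
Eigenvalues have mixed signs, so H is indefinite -> x* is a saddle point.

saddle


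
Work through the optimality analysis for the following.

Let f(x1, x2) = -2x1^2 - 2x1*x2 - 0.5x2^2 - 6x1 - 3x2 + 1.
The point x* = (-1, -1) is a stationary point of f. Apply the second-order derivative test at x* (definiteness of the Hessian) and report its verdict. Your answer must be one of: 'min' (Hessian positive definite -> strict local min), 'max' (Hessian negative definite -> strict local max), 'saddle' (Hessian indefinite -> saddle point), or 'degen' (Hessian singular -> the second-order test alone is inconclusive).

Compute the Hessian H = grad^2 f:
  H = [[-4, -2], [-2, -1]]
Verify stationarity: grad f(x*) = H x* + g = (0, 0).
Eigenvalues of H: -5, 0.
H has a zero eigenvalue (singular; negative semidefinite but not definite), so H is neither positive definite, negative definite, nor indefinite. The second-order test alone is inconclusive -> degen.
(Indeed, f is constant along the null direction of H through x*, so x* is not a strict local extremum.)

degen


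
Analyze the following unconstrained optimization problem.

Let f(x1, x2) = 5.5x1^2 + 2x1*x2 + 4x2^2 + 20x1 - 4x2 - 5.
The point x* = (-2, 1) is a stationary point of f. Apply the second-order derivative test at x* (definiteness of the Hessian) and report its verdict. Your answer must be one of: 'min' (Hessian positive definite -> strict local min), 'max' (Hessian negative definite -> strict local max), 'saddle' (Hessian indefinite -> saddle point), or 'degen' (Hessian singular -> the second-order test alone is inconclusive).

Compute the Hessian H = grad^2 f:
  H = [[11, 2], [2, 8]]
Verify stationarity: grad f(x*) = H x* + g = (0, 0).
Eigenvalues of H: 7, 12.
Both eigenvalues > 0, so H is positive definite -> x* is a strict local min.

min


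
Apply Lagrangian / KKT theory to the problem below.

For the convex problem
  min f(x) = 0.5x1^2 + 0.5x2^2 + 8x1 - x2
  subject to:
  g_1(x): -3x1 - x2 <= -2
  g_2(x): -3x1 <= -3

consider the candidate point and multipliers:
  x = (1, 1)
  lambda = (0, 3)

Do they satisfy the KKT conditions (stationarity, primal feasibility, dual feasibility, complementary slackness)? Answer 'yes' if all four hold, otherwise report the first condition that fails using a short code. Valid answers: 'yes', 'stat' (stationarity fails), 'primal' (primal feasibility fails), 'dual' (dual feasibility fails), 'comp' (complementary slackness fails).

Gradient of f: grad f(x) = Q x + c = (9, 0)
Constraint values g_i(x) = a_i^T x - b_i:
  g_1((1, 1)) = -2
  g_2((1, 1)) = 0
Stationarity residual: grad f(x) + sum_i lambda_i a_i = (0, 0)
  -> stationarity OK
Primal feasibility (all g_i <= 0): OK
Dual feasibility (all lambda_i >= 0): OK
Complementary slackness (lambda_i * g_i(x) = 0 for all i): OK

Verdict: yes, KKT holds.

yes


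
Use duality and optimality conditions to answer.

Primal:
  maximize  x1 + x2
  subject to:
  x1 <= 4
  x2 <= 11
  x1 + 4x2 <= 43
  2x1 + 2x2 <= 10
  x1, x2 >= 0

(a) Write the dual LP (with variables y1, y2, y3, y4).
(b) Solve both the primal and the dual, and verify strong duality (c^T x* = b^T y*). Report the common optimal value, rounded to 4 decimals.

The standard primal-dual pair for 'max c^T x s.t. A x <= b, x >= 0' is:
  Dual:  min b^T y  s.t.  A^T y >= c,  y >= 0.

So the dual LP is:
  minimize  4y1 + 11y2 + 43y3 + 10y4
  subject to:
    y1 + y3 + 2y4 >= 1
    y2 + 4y3 + 2y4 >= 1
    y1, y2, y3, y4 >= 0

Solving the primal: x* = (0, 5).
  primal value c^T x* = 5.
Solving the dual: y* = (0, 0, 0, 0.5).
  dual value b^T y* = 5.
Strong duality: c^T x* = b^T y*. Confirmed.

5


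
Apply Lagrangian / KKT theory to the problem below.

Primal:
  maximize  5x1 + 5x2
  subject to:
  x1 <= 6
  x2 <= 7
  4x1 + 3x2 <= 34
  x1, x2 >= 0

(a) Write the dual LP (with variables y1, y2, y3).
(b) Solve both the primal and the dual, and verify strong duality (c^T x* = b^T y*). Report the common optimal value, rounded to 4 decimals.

The standard primal-dual pair for 'max c^T x s.t. A x <= b, x >= 0' is:
  Dual:  min b^T y  s.t.  A^T y >= c,  y >= 0.

So the dual LP is:
  minimize  6y1 + 7y2 + 34y3
  subject to:
    y1 + 4y3 >= 5
    y2 + 3y3 >= 5
    y1, y2, y3 >= 0

Solving the primal: x* = (3.25, 7).
  primal value c^T x* = 51.25.
Solving the dual: y* = (0, 1.25, 1.25).
  dual value b^T y* = 51.25.
Strong duality: c^T x* = b^T y*. Confirmed.

51.25


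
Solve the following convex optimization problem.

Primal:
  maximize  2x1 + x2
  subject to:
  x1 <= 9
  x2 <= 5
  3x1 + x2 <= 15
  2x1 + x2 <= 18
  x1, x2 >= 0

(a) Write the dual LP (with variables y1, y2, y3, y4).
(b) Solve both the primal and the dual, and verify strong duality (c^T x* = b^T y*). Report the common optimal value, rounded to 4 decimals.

The standard primal-dual pair for 'max c^T x s.t. A x <= b, x >= 0' is:
  Dual:  min b^T y  s.t.  A^T y >= c,  y >= 0.

So the dual LP is:
  minimize  9y1 + 5y2 + 15y3 + 18y4
  subject to:
    y1 + 3y3 + 2y4 >= 2
    y2 + y3 + y4 >= 1
    y1, y2, y3, y4 >= 0

Solving the primal: x* = (3.3333, 5).
  primal value c^T x* = 11.6667.
Solving the dual: y* = (0, 0.3333, 0.6667, 0).
  dual value b^T y* = 11.6667.
Strong duality: c^T x* = b^T y*. Confirmed.

11.6667


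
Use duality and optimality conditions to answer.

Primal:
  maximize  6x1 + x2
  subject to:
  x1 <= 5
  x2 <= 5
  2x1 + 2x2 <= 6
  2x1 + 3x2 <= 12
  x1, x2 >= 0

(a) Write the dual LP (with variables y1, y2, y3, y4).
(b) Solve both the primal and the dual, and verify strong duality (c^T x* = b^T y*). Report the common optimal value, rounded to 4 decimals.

The standard primal-dual pair for 'max c^T x s.t. A x <= b, x >= 0' is:
  Dual:  min b^T y  s.t.  A^T y >= c,  y >= 0.

So the dual LP is:
  minimize  5y1 + 5y2 + 6y3 + 12y4
  subject to:
    y1 + 2y3 + 2y4 >= 6
    y2 + 2y3 + 3y4 >= 1
    y1, y2, y3, y4 >= 0

Solving the primal: x* = (3, 0).
  primal value c^T x* = 18.
Solving the dual: y* = (0, 0, 3, 0).
  dual value b^T y* = 18.
Strong duality: c^T x* = b^T y*. Confirmed.

18


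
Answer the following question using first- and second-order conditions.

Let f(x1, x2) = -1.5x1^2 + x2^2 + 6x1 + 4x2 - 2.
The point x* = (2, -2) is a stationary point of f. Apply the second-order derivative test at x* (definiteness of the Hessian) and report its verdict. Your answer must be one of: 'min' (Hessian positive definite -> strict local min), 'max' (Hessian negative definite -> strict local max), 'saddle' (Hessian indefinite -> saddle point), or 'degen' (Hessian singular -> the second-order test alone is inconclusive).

Compute the Hessian H = grad^2 f:
  H = [[-3, 0], [0, 2]]
Verify stationarity: grad f(x*) = H x* + g = (0, 0).
Eigenvalues of H: -3, 2.
Eigenvalues have mixed signs, so H is indefinite -> x* is a saddle point.

saddle


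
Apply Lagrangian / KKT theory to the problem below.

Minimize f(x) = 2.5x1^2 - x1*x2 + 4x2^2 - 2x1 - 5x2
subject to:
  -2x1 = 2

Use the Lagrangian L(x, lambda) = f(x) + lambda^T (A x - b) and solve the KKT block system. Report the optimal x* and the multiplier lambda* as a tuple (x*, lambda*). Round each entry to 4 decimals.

Form the Lagrangian:
  L(x, lambda) = (1/2) x^T Q x + c^T x + lambda^T (A x - b)
Stationarity (grad_x L = 0): Q x + c + A^T lambda = 0.
Primal feasibility: A x = b.

This gives the KKT block system:
  [ Q   A^T ] [ x     ]   [-c ]
  [ A    0  ] [ lambda ] = [ b ]

Solving the linear system:
  x*      = (-1, 0.5)
  lambda* = (-3.75)
  f(x*)   = 3.5

x* = (-1, 0.5), lambda* = (-3.75)


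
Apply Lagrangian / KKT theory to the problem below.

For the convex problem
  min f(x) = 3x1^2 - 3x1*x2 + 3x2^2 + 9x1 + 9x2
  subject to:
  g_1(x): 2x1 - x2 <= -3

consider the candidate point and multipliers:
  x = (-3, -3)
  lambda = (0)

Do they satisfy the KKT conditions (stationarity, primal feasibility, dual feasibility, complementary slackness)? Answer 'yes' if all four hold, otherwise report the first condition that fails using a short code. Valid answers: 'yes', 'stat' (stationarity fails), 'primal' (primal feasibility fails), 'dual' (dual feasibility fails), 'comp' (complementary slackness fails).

Gradient of f: grad f(x) = Q x + c = (0, 0)
Constraint values g_i(x) = a_i^T x - b_i:
  g_1((-3, -3)) = 0
Stationarity residual: grad f(x) + sum_i lambda_i a_i = (0, 0)
  -> stationarity OK
Primal feasibility (all g_i <= 0): OK
Dual feasibility (all lambda_i >= 0): OK
Complementary slackness (lambda_i * g_i(x) = 0 for all i): OK

Verdict: yes, KKT holds.

yes


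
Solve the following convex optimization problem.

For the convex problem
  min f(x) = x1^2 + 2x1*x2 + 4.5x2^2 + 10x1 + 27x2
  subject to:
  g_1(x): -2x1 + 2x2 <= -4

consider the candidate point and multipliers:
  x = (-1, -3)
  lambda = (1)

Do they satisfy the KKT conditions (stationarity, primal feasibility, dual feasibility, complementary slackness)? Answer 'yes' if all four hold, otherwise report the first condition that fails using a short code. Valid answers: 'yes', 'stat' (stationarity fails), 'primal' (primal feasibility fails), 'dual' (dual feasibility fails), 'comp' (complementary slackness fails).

Gradient of f: grad f(x) = Q x + c = (2, -2)
Constraint values g_i(x) = a_i^T x - b_i:
  g_1((-1, -3)) = 0
Stationarity residual: grad f(x) + sum_i lambda_i a_i = (0, 0)
  -> stationarity OK
Primal feasibility (all g_i <= 0): OK
Dual feasibility (all lambda_i >= 0): OK
Complementary slackness (lambda_i * g_i(x) = 0 for all i): OK

Verdict: yes, KKT holds.

yes


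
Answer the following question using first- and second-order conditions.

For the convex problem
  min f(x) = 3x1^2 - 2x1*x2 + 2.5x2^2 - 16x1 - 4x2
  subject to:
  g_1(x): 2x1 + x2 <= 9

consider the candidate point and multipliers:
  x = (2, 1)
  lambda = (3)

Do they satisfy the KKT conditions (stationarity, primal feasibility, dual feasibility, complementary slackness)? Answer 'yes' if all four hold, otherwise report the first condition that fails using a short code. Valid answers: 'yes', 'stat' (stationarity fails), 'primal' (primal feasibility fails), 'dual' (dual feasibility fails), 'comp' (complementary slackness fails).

Gradient of f: grad f(x) = Q x + c = (-6, -3)
Constraint values g_i(x) = a_i^T x - b_i:
  g_1((2, 1)) = -4
Stationarity residual: grad f(x) + sum_i lambda_i a_i = (0, 0)
  -> stationarity OK
Primal feasibility (all g_i <= 0): OK
Dual feasibility (all lambda_i >= 0): OK
Complementary slackness (lambda_i * g_i(x) = 0 for all i): FAILS

Verdict: the first failing condition is complementary_slackness -> comp.

comp


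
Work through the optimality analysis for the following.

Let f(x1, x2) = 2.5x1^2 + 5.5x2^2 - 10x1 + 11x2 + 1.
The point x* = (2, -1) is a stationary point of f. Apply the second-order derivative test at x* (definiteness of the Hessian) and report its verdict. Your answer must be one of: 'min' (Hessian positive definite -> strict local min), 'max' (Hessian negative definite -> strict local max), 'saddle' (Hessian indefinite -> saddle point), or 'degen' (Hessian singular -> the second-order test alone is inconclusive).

Compute the Hessian H = grad^2 f:
  H = [[5, 0], [0, 11]]
Verify stationarity: grad f(x*) = H x* + g = (0, 0).
Eigenvalues of H: 5, 11.
Both eigenvalues > 0, so H is positive definite -> x* is a strict local min.

min


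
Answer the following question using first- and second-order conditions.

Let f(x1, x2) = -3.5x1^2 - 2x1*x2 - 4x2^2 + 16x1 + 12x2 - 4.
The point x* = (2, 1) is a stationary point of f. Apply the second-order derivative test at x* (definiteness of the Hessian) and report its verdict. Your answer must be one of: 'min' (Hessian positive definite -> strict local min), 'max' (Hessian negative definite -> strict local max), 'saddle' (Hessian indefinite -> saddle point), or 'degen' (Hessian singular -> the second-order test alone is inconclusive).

Compute the Hessian H = grad^2 f:
  H = [[-7, -2], [-2, -8]]
Verify stationarity: grad f(x*) = H x* + g = (0, 0).
Eigenvalues of H: -9.5616, -5.4384.
Both eigenvalues < 0, so H is negative definite -> x* is a strict local max.

max


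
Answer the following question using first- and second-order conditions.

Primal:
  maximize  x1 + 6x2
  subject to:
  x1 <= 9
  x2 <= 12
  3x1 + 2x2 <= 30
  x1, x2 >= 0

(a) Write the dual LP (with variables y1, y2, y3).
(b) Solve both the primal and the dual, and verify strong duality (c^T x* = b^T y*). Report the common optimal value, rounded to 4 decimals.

The standard primal-dual pair for 'max c^T x s.t. A x <= b, x >= 0' is:
  Dual:  min b^T y  s.t.  A^T y >= c,  y >= 0.

So the dual LP is:
  minimize  9y1 + 12y2 + 30y3
  subject to:
    y1 + 3y3 >= 1
    y2 + 2y3 >= 6
    y1, y2, y3 >= 0

Solving the primal: x* = (2, 12).
  primal value c^T x* = 74.
Solving the dual: y* = (0, 5.3333, 0.3333).
  dual value b^T y* = 74.
Strong duality: c^T x* = b^T y*. Confirmed.

74


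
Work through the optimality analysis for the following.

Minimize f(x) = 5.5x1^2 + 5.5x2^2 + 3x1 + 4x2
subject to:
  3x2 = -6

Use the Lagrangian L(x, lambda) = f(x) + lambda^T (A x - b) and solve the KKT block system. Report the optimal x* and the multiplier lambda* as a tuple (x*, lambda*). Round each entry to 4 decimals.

Form the Lagrangian:
  L(x, lambda) = (1/2) x^T Q x + c^T x + lambda^T (A x - b)
Stationarity (grad_x L = 0): Q x + c + A^T lambda = 0.
Primal feasibility: A x = b.

This gives the KKT block system:
  [ Q   A^T ] [ x     ]   [-c ]
  [ A    0  ] [ lambda ] = [ b ]

Solving the linear system:
  x*      = (-0.2727, -2)
  lambda* = (6)
  f(x*)   = 13.5909

x* = (-0.2727, -2), lambda* = (6)


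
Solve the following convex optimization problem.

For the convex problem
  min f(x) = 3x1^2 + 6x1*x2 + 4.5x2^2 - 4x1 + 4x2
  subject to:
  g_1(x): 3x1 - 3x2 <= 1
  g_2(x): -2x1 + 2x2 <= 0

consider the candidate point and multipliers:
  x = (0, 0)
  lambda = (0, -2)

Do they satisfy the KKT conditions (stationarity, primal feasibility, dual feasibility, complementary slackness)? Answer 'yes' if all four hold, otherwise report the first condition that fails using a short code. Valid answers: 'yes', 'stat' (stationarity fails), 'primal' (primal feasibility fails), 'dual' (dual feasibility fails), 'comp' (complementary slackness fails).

Gradient of f: grad f(x) = Q x + c = (-4, 4)
Constraint values g_i(x) = a_i^T x - b_i:
  g_1((0, 0)) = -1
  g_2((0, 0)) = 0
Stationarity residual: grad f(x) + sum_i lambda_i a_i = (0, 0)
  -> stationarity OK
Primal feasibility (all g_i <= 0): OK
Dual feasibility (all lambda_i >= 0): FAILS
Complementary slackness (lambda_i * g_i(x) = 0 for all i): OK

Verdict: the first failing condition is dual_feasibility -> dual.

dual


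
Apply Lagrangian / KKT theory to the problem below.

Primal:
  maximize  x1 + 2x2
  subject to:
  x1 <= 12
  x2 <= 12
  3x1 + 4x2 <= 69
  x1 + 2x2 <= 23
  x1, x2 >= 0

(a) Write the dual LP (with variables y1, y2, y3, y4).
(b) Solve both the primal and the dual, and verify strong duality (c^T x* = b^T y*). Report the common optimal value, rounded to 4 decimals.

The standard primal-dual pair for 'max c^T x s.t. A x <= b, x >= 0' is:
  Dual:  min b^T y  s.t.  A^T y >= c,  y >= 0.

So the dual LP is:
  minimize  12y1 + 12y2 + 69y3 + 23y4
  subject to:
    y1 + 3y3 + y4 >= 1
    y2 + 4y3 + 2y4 >= 2
    y1, y2, y3, y4 >= 0

Solving the primal: x* = (12, 5.5).
  primal value c^T x* = 23.
Solving the dual: y* = (0, 0, 0, 1).
  dual value b^T y* = 23.
Strong duality: c^T x* = b^T y*. Confirmed.

23


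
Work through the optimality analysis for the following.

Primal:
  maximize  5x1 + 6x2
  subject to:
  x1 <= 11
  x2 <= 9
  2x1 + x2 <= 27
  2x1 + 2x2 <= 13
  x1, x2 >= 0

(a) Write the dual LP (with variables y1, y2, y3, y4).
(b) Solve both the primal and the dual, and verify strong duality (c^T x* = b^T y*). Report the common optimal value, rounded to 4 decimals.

The standard primal-dual pair for 'max c^T x s.t. A x <= b, x >= 0' is:
  Dual:  min b^T y  s.t.  A^T y >= c,  y >= 0.

So the dual LP is:
  minimize  11y1 + 9y2 + 27y3 + 13y4
  subject to:
    y1 + 2y3 + 2y4 >= 5
    y2 + y3 + 2y4 >= 6
    y1, y2, y3, y4 >= 0

Solving the primal: x* = (0, 6.5).
  primal value c^T x* = 39.
Solving the dual: y* = (0, 0, 0, 3).
  dual value b^T y* = 39.
Strong duality: c^T x* = b^T y*. Confirmed.

39


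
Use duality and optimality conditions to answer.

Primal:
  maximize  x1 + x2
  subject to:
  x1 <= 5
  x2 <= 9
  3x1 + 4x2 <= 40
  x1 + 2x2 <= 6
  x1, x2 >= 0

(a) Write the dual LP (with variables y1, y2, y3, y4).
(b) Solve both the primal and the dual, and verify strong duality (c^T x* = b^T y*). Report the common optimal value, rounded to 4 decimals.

The standard primal-dual pair for 'max c^T x s.t. A x <= b, x >= 0' is:
  Dual:  min b^T y  s.t.  A^T y >= c,  y >= 0.

So the dual LP is:
  minimize  5y1 + 9y2 + 40y3 + 6y4
  subject to:
    y1 + 3y3 + y4 >= 1
    y2 + 4y3 + 2y4 >= 1
    y1, y2, y3, y4 >= 0

Solving the primal: x* = (5, 0.5).
  primal value c^T x* = 5.5.
Solving the dual: y* = (0.5, 0, 0, 0.5).
  dual value b^T y* = 5.5.
Strong duality: c^T x* = b^T y*. Confirmed.

5.5


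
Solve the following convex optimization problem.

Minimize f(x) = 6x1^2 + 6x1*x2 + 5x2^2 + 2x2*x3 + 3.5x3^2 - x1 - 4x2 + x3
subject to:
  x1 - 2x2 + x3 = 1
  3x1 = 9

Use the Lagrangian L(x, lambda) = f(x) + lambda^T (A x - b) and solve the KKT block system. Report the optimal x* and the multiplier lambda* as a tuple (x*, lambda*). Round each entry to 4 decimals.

Form the Lagrangian:
  L(x, lambda) = (1/2) x^T Q x + c^T x + lambda^T (A x - b)
Stationarity (grad_x L = 0): Q x + c + A^T lambda = 0.
Primal feasibility: A x = b.

This gives the KKT block system:
  [ Q   A^T ] [ x     ]   [-c ]
  [ A    0  ] [ lambda ] = [ b ]

Solving the linear system:
  x*      = (3, 0.3478, -1.3043)
  lambda* = (7.4348, -14.8406)
  f(x*)   = 60.2174

x* = (3, 0.3478, -1.3043), lambda* = (7.4348, -14.8406)


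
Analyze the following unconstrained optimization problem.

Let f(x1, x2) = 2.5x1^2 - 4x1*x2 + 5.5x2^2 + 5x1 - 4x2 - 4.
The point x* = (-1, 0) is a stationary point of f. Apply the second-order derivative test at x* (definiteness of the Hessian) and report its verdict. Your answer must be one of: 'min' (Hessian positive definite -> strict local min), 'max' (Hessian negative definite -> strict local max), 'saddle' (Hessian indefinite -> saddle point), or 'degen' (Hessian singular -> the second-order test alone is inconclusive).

Compute the Hessian H = grad^2 f:
  H = [[5, -4], [-4, 11]]
Verify stationarity: grad f(x*) = H x* + g = (0, 0).
Eigenvalues of H: 3, 13.
Both eigenvalues > 0, so H is positive definite -> x* is a strict local min.

min


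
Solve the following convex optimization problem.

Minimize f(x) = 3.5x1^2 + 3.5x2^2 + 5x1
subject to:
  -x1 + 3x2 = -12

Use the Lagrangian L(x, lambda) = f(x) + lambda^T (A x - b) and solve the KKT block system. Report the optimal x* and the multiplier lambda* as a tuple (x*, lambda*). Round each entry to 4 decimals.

Form the Lagrangian:
  L(x, lambda) = (1/2) x^T Q x + c^T x + lambda^T (A x - b)
Stationarity (grad_x L = 0): Q x + c + A^T lambda = 0.
Primal feasibility: A x = b.

This gives the KKT block system:
  [ Q   A^T ] [ x     ]   [-c ]
  [ A    0  ] [ lambda ] = [ b ]

Solving the linear system:
  x*      = (0.5571, -3.8143)
  lambda* = (8.9)
  f(x*)   = 54.7929

x* = (0.5571, -3.8143), lambda* = (8.9)
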